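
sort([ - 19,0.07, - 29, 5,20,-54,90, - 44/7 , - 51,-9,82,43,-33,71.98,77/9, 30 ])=[ - 54, - 51, - 33, - 29, - 19,-9,-44/7,0.07,5, 77/9,  20,30,43,71.98, 82,90 ] 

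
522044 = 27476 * 19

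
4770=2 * 2385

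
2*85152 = 170304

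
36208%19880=16328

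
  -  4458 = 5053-9511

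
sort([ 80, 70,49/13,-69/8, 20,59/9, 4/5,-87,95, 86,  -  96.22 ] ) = [-96.22, - 87 ,- 69/8,4/5,49/13  ,  59/9,  20, 70, 80,86,95]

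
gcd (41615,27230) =35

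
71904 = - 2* ( - 35952)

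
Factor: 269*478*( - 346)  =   - 44489372  =  - 2^2*173^1 *239^1*269^1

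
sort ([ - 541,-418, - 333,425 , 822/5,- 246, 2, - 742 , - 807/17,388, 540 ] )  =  [ - 742,-541, - 418, - 333,-246, - 807/17, 2,  822/5, 388,425,540]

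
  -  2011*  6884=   -  13843724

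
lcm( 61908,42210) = 928620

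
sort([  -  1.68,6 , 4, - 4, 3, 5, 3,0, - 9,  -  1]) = [ - 9,-4, - 1.68, - 1, 0, 3,3,  4, 5, 6 ] 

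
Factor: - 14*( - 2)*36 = 2^4*3^2*7^1 = 1008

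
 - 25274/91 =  - 278 + 24/91 = - 277.74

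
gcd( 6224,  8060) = 4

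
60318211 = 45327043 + 14991168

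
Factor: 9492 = 2^2 *3^1*7^1 * 113^1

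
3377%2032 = 1345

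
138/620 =69/310 = 0.22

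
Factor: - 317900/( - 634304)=2^( - 4 )*5^2 *17^1*53^( - 1) = 425/848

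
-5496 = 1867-7363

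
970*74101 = 71877970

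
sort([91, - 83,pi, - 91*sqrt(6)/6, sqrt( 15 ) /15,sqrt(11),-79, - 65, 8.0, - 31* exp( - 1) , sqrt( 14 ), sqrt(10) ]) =[ - 83, - 79,  -  65,  -  91 * sqrt( 6)/6, - 31*exp(  -  1), sqrt(15 ) /15,  pi, sqrt( 10), sqrt( 11), sqrt( 14 ), 8.0, 91]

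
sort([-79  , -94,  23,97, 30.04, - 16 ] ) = [-94, - 79, - 16,23,30.04,97]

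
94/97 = 94/97 = 0.97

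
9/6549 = 3/2183 = 0.00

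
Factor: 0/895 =0^1 = 0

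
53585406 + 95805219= 149390625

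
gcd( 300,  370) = 10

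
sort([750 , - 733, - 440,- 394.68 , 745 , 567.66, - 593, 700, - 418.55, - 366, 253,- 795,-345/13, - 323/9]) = [ - 795 , - 733,-593 , - 440, - 418.55, - 394.68, - 366, - 323/9, - 345/13,253,  567.66, 700,745,750 ] 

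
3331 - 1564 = 1767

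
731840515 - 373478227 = 358362288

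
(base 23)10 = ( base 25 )N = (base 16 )17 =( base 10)23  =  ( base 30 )N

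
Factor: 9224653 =9224653^1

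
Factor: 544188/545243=2^2 *3^1*19^( - 1)*101^1*449^1*28697^(  -  1 )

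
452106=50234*9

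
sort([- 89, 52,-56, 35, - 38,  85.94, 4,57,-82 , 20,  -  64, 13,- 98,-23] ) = [ - 98,- 89, - 82,  -  64, - 56, - 38,-23, 4,13,20, 35, 52,57, 85.94]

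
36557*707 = 25845799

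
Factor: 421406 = 2^1*23^1*9161^1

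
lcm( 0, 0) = 0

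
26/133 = 26/133   =  0.20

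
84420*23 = 1941660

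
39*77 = 3003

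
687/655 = 687/655 = 1.05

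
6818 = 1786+5032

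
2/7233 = 2/7233  =  0.00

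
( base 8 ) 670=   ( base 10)440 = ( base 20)120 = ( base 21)kk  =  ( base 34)CW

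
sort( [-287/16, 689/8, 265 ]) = [ - 287/16, 689/8, 265]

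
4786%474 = 46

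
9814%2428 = 102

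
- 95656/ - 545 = 175 + 281/545  =  175.52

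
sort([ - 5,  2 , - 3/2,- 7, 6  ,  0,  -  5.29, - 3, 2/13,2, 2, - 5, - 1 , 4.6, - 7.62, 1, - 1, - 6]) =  [ - 7.62, - 7 ,-6, - 5.29, - 5, - 5,-3, - 3/2,  -  1, - 1,0,2/13, 1 , 2,2, 2 , 4.6 , 6]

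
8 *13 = 104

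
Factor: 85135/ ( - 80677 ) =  - 5^1*17027^1*80677^( - 1)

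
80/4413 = 80/4413 = 0.02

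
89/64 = 89/64 = 1.39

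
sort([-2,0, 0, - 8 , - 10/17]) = [-8, - 2,  -  10/17,0, 0 ] 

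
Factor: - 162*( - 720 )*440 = 2^8*3^6*5^2*11^1  =  51321600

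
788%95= 28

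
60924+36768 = 97692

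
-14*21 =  - 294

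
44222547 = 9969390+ 34253157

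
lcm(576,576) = 576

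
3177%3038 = 139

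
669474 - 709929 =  - 40455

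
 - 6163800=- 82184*75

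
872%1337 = 872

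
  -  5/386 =-1 + 381/386  =  -  0.01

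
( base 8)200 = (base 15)88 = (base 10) 128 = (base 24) 58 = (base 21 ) 62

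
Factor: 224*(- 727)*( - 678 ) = 2^6 * 3^1 * 7^1 * 113^1*727^1 = 110410944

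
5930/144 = 41+13/72= 41.18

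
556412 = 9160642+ - 8604230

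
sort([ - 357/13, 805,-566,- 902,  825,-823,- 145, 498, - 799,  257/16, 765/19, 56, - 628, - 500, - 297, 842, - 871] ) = [-902, - 871, - 823,-799, - 628 , - 566, - 500,-297,  -  145, - 357/13, 257/16, 765/19, 56, 498,  805,825,842]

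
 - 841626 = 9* ( - 93514 ) 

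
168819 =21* 8039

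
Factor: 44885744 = 2^4*1303^1*2153^1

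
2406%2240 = 166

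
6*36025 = 216150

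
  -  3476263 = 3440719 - 6916982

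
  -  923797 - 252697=-1176494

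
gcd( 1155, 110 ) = 55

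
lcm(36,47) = 1692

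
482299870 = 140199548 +342100322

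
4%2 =0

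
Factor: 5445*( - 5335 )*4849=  - 140858964675 = - 3^2*5^2*11^3*13^1*97^1*373^1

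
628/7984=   157/1996= 0.08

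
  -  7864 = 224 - 8088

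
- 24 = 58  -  82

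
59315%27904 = 3507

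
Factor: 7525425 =3^1*5^2*19^1*5281^1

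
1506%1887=1506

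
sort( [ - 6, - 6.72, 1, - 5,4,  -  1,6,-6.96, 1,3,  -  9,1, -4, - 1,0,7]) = [ - 9, - 6.96, - 6.72, - 6, - 5,- 4, - 1, -1,0, 1, 1,1, 3,4 , 6,7 ] 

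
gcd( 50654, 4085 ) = 817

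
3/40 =3/40 = 0.07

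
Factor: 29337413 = 7^1*71^1* 59029^1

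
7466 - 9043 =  - 1577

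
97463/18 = 97463/18 = 5414.61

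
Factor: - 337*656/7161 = -2^4*3^ ( - 1)* 7^( - 1)*11^( - 1 )*31^(- 1 )*41^1*337^1= - 221072/7161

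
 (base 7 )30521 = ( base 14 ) 2a11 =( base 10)7463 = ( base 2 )1110100100111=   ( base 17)18E0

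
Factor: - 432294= -2^1*3^1*109^1 * 661^1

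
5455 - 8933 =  - 3478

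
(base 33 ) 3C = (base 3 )11010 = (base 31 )3i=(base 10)111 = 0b1101111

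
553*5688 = 3145464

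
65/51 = 1 + 14/51 =1.27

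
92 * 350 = 32200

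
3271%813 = 19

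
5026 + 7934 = 12960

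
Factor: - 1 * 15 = -3^1 *5^1 = - 15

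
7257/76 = 95 + 37/76=   95.49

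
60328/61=60328/61 = 988.98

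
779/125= 6 + 29/125 = 6.23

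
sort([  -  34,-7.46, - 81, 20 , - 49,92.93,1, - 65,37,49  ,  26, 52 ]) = [ - 81,-65,  -  49,  -  34,-7.46,1,20,26,37,  49, 52,92.93]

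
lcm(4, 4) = 4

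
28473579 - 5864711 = 22608868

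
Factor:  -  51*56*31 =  - 2^3*3^1*7^1*17^1*31^1 = -88536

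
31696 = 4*7924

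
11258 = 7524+3734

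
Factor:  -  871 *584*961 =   -  2^3*13^1*31^2*67^1*73^1  =  - 488826104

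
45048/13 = 45048/13 = 3465.23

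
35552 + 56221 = 91773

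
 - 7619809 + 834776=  - 6785033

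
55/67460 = 11/13492 = 0.00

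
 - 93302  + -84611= -177913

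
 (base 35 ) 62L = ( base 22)f85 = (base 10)7441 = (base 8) 16421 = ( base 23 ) e1c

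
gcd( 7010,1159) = 1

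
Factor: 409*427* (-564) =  - 98498652 = - 2^2*3^1*7^1*47^1*61^1*409^1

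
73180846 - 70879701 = 2301145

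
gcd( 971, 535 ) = 1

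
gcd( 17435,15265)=5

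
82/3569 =82/3569 = 0.02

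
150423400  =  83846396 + 66577004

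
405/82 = 4 + 77/82 = 4.94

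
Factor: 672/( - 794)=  - 336/397 = - 2^4*3^1*7^1*397^( - 1)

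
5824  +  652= 6476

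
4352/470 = 9 + 61/235 = 9.26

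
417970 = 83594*5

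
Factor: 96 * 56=5376 = 2^8*3^1*7^1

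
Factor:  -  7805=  - 5^1*7^1*223^1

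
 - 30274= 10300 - 40574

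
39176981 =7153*5477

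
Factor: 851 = 23^1*37^1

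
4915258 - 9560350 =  - 4645092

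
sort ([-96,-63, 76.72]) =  [ - 96,- 63 , 76.72 ] 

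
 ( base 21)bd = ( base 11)202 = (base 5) 1434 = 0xf4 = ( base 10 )244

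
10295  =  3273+7022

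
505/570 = 101/114 = 0.89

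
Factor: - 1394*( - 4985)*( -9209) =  - 63994169810   =  -2^1*5^1*17^1*41^1*997^1*9209^1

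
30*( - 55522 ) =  - 1665660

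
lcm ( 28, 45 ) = 1260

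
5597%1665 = 602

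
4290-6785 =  - 2495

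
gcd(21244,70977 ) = 1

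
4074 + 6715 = 10789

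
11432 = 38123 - 26691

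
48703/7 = 6957+4/7  =  6957.57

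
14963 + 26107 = 41070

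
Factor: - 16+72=56 = 2^3 * 7^1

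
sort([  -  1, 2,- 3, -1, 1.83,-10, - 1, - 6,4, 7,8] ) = [ - 10, - 6, - 3, -1, - 1,- 1, 1.83, 2,4, 7,8 ]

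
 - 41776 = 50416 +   -  92192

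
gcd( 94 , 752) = 94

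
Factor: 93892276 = 2^2*47^1*139^1*3593^1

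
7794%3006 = 1782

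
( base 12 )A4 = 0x7C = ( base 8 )174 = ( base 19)6a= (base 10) 124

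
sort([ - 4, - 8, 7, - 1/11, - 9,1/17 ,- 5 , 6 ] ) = [ - 9, - 8, - 5,  -  4,-1/11, 1/17, 6,7 ]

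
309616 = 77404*4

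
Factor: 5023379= 37^1* 137^1*991^1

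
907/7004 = 907/7004 = 0.13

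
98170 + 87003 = 185173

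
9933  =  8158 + 1775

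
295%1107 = 295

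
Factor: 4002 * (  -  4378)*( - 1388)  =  24318809328 = 2^4*3^1*11^1*23^1 * 29^1*199^1*347^1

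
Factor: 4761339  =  3^1 * 11^1*157^1* 919^1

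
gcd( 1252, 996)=4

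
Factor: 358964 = 2^2*43^1*2087^1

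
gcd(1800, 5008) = 8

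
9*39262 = 353358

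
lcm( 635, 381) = 1905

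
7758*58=449964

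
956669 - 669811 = 286858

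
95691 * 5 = 478455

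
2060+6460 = 8520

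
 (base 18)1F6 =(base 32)IO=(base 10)600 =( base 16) 258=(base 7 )1515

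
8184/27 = 2728/9 = 303.11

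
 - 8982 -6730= - 15712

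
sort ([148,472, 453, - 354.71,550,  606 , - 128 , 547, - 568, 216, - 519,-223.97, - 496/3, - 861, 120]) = [ - 861,  -  568, - 519, - 354.71 , - 223.97, - 496/3, - 128,120, 148, 216, 453, 472, 547, 550  ,  606 ]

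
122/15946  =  61/7973 = 0.01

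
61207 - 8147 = 53060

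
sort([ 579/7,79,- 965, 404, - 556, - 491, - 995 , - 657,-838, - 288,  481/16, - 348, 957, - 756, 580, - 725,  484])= [ - 995, - 965, - 838, - 756, - 725,-657,-556, - 491, - 348, - 288, 481/16, 79, 579/7, 404  ,  484, 580, 957]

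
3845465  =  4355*883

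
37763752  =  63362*596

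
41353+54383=95736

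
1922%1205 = 717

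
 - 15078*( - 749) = 11293422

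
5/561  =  5/561=0.01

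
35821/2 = 35821/2 = 17910.50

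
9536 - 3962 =5574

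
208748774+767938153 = 976686927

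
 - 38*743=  - 28234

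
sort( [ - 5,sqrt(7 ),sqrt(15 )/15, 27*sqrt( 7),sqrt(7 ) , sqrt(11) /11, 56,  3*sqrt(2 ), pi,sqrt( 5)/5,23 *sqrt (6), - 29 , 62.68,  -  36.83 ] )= [- 36.83,-29,-5,sqrt(15) /15,sqrt(11 ) /11,  sqrt(5)/5, sqrt(7),  sqrt( 7),  pi,3 * sqrt(2 ),56 , 23*sqrt(6),62.68,  27 * sqrt( 7 )]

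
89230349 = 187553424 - 98323075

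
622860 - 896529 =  - 273669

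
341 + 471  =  812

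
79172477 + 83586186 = 162758663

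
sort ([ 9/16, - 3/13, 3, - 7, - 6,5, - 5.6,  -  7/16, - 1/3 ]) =[ - 7, - 6, - 5.6,-7/16, - 1/3, - 3/13,9/16, 3,5 ] 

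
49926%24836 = 254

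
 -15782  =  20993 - 36775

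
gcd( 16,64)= 16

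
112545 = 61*1845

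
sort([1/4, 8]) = [1/4 , 8] 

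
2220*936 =2077920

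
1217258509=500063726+717194783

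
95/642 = 95/642 = 0.15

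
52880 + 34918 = 87798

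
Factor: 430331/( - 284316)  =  -781/516 = - 2^( - 2)*3^(  -  1 )*11^1*43^(  -  1)*71^1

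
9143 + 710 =9853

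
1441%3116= 1441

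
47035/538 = 47035/538 = 87.43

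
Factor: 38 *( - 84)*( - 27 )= 2^3*3^4 * 7^1*19^1 = 86184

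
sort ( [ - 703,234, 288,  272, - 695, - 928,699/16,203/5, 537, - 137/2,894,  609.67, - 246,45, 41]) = [ - 928, - 703, - 695 ,- 246, - 137/2,203/5,41, 699/16,45,234,  272,288, 537, 609.67,894] 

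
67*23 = 1541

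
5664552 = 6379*888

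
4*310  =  1240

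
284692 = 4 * 71173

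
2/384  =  1/192 = 0.01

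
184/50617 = 184/50617 = 0.00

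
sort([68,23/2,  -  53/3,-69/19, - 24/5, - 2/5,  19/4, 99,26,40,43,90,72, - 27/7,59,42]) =[-53/3,  -  24/5,  -  27/7, - 69/19,  -  2/5,19/4 , 23/2,26,40, 42,43,59,68,72, 90,99]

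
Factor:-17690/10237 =-610/353 = -2^1*5^1*61^1*353^(-1 )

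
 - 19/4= - 5 + 1/4 = - 4.75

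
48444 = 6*8074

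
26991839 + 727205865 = 754197704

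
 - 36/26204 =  - 9/6551 =-0.00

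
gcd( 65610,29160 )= 7290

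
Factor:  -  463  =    -  463^1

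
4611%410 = 101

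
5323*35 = 186305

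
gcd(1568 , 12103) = 49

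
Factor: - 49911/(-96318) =2^( - 1)  *  3^( - 1)*127^1 * 131^1*5351^(-1) = 16637/32106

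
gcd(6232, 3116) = 3116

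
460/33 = 460/33  =  13.94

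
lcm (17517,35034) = 35034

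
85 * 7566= 643110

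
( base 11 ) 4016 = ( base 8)12335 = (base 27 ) 78M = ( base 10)5341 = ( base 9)7284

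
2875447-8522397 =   -  5646950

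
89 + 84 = 173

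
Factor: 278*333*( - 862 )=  - 2^2 * 3^2 * 37^1 * 139^1*431^1= - 79798788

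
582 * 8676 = 5049432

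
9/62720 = 9/62720 = 0.00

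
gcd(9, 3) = 3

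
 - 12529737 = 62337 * ( - 201)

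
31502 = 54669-23167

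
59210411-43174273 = 16036138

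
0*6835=0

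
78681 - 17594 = 61087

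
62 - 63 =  - 1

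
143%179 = 143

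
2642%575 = 342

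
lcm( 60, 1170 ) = 2340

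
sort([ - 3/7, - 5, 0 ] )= [ - 5, - 3/7,0]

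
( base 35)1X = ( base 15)48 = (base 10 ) 68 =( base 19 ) 3b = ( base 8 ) 104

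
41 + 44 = 85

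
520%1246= 520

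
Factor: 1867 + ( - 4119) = -2^2 * 563^1 = -2252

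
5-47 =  - 42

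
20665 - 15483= 5182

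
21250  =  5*4250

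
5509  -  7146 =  - 1637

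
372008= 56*6643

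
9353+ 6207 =15560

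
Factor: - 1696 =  - 2^5*53^1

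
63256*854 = 54020624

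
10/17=10/17=0.59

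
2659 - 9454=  - 6795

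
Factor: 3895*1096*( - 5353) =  - 2^3*5^1*19^1*41^1 * 53^1*101^1*137^1  =  - 22851528760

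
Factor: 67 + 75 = 2^1*71^1 = 142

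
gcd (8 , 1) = 1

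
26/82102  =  13/41051 = 0.00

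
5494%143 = 60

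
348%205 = 143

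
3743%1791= 161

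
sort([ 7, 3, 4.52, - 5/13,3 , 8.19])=[-5/13, 3, 3,4.52, 7, 8.19 ] 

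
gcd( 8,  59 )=1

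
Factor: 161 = 7^1 * 23^1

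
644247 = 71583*9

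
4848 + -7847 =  - 2999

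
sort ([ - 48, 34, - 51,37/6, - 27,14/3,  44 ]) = [ - 51, - 48, - 27,14/3,37/6,34,44]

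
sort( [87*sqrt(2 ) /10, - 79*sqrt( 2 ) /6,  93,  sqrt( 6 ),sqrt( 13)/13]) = [ - 79* sqrt(2) /6,sqrt(13)/13, sqrt(6 ), 87*sqrt ( 2 ) /10, 93]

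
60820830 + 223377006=284197836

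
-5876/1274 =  - 5 + 19/49 = - 4.61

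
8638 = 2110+6528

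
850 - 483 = 367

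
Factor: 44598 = 2^1*3^1*7433^1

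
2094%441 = 330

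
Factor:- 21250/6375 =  - 10/3 = - 2^1*3^ ( - 1 )*5^1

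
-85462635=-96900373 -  - 11437738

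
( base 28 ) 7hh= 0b1011101011101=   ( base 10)5981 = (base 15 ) 1b8b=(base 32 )5QT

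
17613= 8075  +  9538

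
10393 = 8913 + 1480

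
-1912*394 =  - 753328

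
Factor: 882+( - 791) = 7^1*13^1  =  91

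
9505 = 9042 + 463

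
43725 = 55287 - 11562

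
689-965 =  - 276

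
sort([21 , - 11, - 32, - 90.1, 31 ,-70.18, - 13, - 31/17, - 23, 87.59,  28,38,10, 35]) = [ - 90.1 , - 70.18,  -  32 ,-23, - 13 , - 11,  -  31/17 , 10, 21,28,31 , 35,38,87.59 ] 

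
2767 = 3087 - 320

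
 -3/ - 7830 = 1/2610 = 0.00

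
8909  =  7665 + 1244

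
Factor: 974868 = 2^2*3^1*81239^1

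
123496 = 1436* 86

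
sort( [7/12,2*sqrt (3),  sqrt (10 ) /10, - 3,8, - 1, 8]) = [ -3,-1,sqrt(  10) /10,7/12,2*sqrt (3 ),8,8] 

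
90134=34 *2651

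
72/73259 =72/73259  =  0.00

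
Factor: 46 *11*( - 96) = -48576 = - 2^6 * 3^1 *11^1*23^1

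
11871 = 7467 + 4404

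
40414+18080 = 58494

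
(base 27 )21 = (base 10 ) 55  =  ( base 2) 110111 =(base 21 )2D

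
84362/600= 140 + 181/300 = 140.60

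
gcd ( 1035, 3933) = 207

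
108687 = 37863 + 70824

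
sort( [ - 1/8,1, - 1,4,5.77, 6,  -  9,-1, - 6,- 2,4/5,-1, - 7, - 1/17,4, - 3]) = [ - 9, - 7, - 6, - 3,  -  2, -1, - 1, - 1, - 1/8, - 1/17, 4/5,1, 4, 4,5.77,  6]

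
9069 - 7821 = 1248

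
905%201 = 101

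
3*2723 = 8169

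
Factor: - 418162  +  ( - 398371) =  - 816533 = -491^1*1663^1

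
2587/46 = 56 + 11/46 = 56.24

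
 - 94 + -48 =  - 142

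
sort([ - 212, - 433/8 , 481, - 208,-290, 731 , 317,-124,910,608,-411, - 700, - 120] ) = [- 700, - 411 , - 290, - 212, - 208, - 124, - 120 , - 433/8, 317, 481,608,731, 910 ] 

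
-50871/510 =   -  16957/170 = - 99.75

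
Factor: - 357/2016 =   -  17/96 = -2^( - 5) * 3^( -1)*17^1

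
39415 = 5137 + 34278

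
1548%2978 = 1548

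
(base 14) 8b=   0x7b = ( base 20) 63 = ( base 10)123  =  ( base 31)3U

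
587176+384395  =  971571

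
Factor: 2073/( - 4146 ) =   -  1/2 = - 2^ ( - 1 ) 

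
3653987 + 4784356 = 8438343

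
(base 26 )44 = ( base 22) 4K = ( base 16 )6C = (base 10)108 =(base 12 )90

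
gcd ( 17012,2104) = 4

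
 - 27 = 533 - 560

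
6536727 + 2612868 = 9149595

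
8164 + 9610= 17774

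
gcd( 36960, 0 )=36960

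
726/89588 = 363/44794  =  0.01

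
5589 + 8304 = 13893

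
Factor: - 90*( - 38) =3420 = 2^2* 3^2*5^1*19^1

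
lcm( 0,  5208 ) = 0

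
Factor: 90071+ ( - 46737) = 2^1*47^1*461^1 = 43334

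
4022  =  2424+1598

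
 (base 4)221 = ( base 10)41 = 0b101001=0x29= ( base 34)17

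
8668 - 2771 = 5897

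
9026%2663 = 1037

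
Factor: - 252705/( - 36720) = 991/144 = 2^( - 4 )* 3^( - 2)*991^1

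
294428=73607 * 4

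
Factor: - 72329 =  - 151^1*479^1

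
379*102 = 38658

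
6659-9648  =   - 2989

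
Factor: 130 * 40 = 5200 = 2^4 *5^2*13^1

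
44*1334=58696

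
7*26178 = 183246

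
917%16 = 5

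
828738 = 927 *894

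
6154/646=9 + 10/19 = 9.53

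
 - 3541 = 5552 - 9093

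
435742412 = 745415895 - 309673483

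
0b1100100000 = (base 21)1H2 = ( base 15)385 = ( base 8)1440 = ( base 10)800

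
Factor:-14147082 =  - 2^1 * 3^3*261983^1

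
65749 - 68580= - 2831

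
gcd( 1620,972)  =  324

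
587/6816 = 587/6816 = 0.09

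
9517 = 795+8722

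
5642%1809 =215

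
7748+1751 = 9499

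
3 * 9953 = 29859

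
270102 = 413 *654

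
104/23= 104/23= 4.52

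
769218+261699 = 1030917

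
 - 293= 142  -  435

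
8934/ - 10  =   - 894 + 3/5 = - 893.40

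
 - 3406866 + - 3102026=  - 6508892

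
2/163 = 2/163=0.01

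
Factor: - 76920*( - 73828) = 2^5*3^1*5^1*641^1 * 18457^1 = 5678849760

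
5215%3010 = 2205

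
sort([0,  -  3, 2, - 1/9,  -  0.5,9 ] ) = [ - 3,-0.5, - 1/9, 0, 2, 9]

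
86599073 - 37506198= 49092875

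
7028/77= 1004/11 = 91.27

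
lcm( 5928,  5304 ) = 100776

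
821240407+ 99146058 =920386465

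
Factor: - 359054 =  - 2^1* 179527^1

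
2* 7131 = 14262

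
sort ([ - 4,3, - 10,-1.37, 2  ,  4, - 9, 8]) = [ - 10, - 9, - 4,-1.37, 2, 3 , 4,8 ] 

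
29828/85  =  29828/85 = 350.92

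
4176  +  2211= 6387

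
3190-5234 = -2044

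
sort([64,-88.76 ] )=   [ - 88.76,64]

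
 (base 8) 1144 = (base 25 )oc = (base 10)612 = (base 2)1001100100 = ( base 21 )183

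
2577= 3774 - 1197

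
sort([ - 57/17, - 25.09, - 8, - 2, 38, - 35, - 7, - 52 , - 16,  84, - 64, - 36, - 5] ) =[-64, - 52, - 36,-35,-25.09, - 16, - 8, - 7, - 5, - 57/17, - 2,38, 84]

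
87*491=42717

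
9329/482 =9329/482=19.35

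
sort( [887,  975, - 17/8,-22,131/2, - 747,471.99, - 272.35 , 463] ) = [ - 747 , - 272.35,-22, - 17/8, 131/2,463,471.99, 887,975] 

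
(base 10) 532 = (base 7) 1360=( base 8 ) 1024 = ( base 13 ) 31c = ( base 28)j0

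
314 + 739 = 1053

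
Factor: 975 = 3^1*5^2*13^1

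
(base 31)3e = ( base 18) 5H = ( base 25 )47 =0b1101011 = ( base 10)107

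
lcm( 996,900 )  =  74700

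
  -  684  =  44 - 728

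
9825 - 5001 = 4824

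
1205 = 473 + 732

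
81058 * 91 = 7376278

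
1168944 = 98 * 11928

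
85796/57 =1505+11/57 =1505.19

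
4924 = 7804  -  2880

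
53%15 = 8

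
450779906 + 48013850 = 498793756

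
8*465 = 3720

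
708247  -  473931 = 234316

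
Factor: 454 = 2^1*227^1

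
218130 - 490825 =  - 272695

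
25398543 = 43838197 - 18439654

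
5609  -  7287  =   - 1678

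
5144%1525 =569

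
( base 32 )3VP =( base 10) 4089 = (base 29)4p0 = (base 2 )111111111001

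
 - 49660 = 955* ( -52) 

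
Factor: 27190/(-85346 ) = -5^1*139^( - 1 )*307^(-1 )*2719^1= -13595/42673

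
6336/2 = 3168 = 3168.00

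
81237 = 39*2083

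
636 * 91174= 57986664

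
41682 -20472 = 21210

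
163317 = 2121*77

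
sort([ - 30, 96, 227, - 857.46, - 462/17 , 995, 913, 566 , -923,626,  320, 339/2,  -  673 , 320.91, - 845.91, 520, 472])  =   [ - 923,  -  857.46, - 845.91 , - 673 , - 30, - 462/17,96, 339/2, 227, 320,320.91,472,  520, 566,626,913 , 995 ] 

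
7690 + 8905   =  16595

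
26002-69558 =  - 43556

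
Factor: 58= 2^1*29^1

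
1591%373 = 99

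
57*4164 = 237348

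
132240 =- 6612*( - 20) 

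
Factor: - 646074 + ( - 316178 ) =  - 962252 = - 2^2*109^1* 2207^1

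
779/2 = 779/2 = 389.50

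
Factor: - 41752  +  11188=-30564 = - 2^2* 3^3 * 283^1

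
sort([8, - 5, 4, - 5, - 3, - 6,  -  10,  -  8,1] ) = [ - 10, - 8, - 6, - 5, - 5, - 3, 1, 4,8]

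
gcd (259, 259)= 259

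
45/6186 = 15/2062 = 0.01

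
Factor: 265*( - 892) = -2^2*5^1*53^1*223^1 = -236380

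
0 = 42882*0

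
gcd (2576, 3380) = 4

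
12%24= 12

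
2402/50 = 48+1/25 = 48.04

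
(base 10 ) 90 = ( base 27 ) 39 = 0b1011010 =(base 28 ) 36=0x5a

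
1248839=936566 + 312273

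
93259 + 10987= 104246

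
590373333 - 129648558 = 460724775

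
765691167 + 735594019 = 1501285186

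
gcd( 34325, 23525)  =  25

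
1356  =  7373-6017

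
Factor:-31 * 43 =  - 31^1 * 43^1= - 1333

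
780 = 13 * 60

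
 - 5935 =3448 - 9383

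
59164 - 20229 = 38935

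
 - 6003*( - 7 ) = 42021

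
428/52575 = 428/52575= 0.01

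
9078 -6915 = 2163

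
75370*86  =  6481820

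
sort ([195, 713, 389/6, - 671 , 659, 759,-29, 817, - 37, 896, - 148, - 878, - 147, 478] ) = [-878, - 671,-148, - 147 ,-37, - 29, 389/6,195,478, 659 , 713, 759,817,  896]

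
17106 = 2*8553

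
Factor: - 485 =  - 5^1*97^1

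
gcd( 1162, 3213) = 7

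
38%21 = 17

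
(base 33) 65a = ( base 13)3091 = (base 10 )6709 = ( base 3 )100012111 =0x1a35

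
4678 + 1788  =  6466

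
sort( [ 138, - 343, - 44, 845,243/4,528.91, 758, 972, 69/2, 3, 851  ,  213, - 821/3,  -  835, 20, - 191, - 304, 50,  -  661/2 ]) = [ - 835, -343, - 661/2, - 304, - 821/3, -191, - 44, 3,20, 69/2,  50,243/4,138,213, 528.91,758, 845,851,972]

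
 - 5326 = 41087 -46413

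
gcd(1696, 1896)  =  8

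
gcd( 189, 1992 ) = 3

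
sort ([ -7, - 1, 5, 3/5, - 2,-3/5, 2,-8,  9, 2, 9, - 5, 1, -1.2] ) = [-8,-7,-5,-2, - 1.2,-1 , - 3/5, 3/5, 1,2, 2, 5, 9 , 9]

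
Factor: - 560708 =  - 2^2*140177^1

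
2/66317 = 2/66317 = 0.00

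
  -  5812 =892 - 6704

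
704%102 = 92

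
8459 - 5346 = 3113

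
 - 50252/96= -524 + 13/24 = - 523.46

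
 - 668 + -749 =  - 1417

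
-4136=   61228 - 65364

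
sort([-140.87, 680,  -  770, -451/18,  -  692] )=[ - 770 , - 692, - 140.87, - 451/18, 680 ]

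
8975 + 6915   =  15890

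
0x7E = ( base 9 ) 150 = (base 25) 51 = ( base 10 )126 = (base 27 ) 4i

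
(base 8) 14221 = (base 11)47a8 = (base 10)6289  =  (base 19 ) H80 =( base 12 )3781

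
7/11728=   7/11728 =0.00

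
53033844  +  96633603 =149667447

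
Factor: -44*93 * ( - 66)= 2^3 *3^2*11^2 * 31^1 =270072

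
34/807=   34/807=0.04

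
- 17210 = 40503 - 57713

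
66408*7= 464856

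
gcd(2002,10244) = 26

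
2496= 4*624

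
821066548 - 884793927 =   -  63727379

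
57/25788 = 19/8596=0.00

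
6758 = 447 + 6311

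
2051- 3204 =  - 1153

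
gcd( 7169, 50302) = 1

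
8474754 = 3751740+4723014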